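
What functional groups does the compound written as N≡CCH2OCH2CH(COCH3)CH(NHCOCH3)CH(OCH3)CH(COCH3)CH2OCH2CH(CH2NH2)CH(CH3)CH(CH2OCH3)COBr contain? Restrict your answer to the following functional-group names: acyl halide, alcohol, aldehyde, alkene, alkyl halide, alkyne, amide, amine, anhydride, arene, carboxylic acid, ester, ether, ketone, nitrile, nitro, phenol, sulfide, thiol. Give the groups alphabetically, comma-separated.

acyl halide, amide, amine, ether, ketone, nitrile

Working along the chain:
  N≡C: N≡C–: carbon triple-bonded to nitrogen → nitrile.
  CH2OCH2: C–O–C with sp³ carbons on both sides and no adjacent C=O → ether.
  CH(COCH3): pendant –COCH3: carbonyl C bonded to two carbons → ketone.
  CH(NHCOCH3): pendant –NHC(=O)CH3: N bonded to a carbonyl → amide (not amine).
  CH(OCH3): pendant –OCH3: C–O–C with sp³ C, no adjacent C=O → ether.
  CH(COCH3): pendant –COCH3: carbonyl C bonded to two carbons → ketone.
  CH2OCH2: C–O–C with sp³ carbons on both sides and no adjacent C=O → ether.
  CH(CH2NH2): pendant –CH2NH2: N on sp³ C, no adjacent C=O → amine.
  CH(CH2OCH3): pendant –CH2OCH3: C–O–C linkage → ether.
  COBr: –C(=O)Br: carbonyl C bonded to C and to a halogen → acyl halide (not alkyl halide).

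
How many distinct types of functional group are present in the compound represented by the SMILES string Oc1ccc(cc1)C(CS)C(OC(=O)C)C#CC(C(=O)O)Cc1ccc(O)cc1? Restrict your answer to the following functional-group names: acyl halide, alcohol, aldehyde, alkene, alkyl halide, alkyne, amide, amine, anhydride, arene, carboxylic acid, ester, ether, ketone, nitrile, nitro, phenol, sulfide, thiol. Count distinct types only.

6

Taking each segment in turn:
  HOC6H4: –OH attached directly to an aromatic ring → phenol (not alcohol); the ring itself is an arene.
  CH(CH2SH): pendant –CH2SH → thiol.
  CH(OCOCH3): pendant –OC(=O)CH3: an acyloxy group → ester.
  C≡C: C≡C triple bond → alkyne.
  CH(COOH): pendant –COOH: carbonyl C bonded to C and –OH → carboxylic acid.
  C6H4OH: –OH attached directly to an aromatic ring → phenol (not alcohol); the ring itself is an arene.
Distinct types present: alkyne, arene, carboxylic acid, ester, phenol, thiol.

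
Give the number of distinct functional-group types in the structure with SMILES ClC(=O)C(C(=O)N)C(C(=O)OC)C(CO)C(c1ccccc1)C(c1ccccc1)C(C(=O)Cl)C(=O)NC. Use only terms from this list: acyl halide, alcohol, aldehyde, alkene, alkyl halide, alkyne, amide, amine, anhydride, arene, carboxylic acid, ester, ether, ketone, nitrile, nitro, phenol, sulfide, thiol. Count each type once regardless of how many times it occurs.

Working along the chain:
  ClCO: –C(=O)Cl: carbonyl C bonded to C and to a halogen → acyl halide (not alkyl halide).
  CH(CONH2): pendant –CONH2: carbonyl C bonded to C and N → amide.
  CH(COOCH3): pendant –COOCH3: carbonyl C bonded to C and –OCH3 → ester.
  CH(CH2OH): pendant –CH2OH on an sp³ backbone C → alcohol.
  CH(C6H5): pendant –C6H5: benzene ring → arene.
  CH(C6H5): pendant –C6H5: benzene ring → arene.
  CH(COCl): pendant –C(=O)X: carbonyl C bonded to C and halogen → acyl halide.
  CONHCH3: –C(=O)NHCH3: carbonyl C bonded to C and to N → amide (the N is not an amine).
Distinct types present: acyl halide, alcohol, amide, arene, ester.

5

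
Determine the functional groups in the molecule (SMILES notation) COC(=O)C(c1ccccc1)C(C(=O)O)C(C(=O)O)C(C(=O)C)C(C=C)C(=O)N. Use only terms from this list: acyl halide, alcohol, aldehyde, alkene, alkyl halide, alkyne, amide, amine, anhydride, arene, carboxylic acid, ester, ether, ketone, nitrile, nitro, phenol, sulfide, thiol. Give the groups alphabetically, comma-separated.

alkene, amide, arene, carboxylic acid, ester, ketone

Reading the structure from left to right:
  CH3OOC: CH3O–C(=O)–: carbonyl C bonded to C and to –OCH3 → ester (not ketone + ether).
  CH(C6H5): pendant –C6H5: benzene ring → arene.
  CH(COOH): pendant –COOH: carbonyl C bonded to C and –OH → carboxylic acid.
  CH(COOH): pendant –COOH: carbonyl C bonded to C and –OH → carboxylic acid.
  CH(COCH3): pendant –COCH3: carbonyl C bonded to two carbons → ketone.
  CH(CH=CH2): pendant –CH=CH2: C=C double bond → alkene.
  CONH2: –C(=O)NH2: carbonyl C bonded to C and to N → amide (the N is not a separate amine).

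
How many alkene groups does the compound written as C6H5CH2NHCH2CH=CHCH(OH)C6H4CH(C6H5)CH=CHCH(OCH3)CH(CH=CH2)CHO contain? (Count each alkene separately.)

Taking each segment in turn:
  C6H5: C6H5– phenyl ring → arene.
  CH2NHCH2: C–N–C with sp³ carbons and no adjacent C=O → amine (secondary).
  CH=CH: C=C double bond → alkene.
  CH(OH): –OH on an sp³ carbon → alcohol (secondary).
  C6H4: para-disubstituted benzene ring → arene.
  CH(C6H5): pendant –C6H5: benzene ring → arene.
  CH=CH: C=C double bond → alkene.
  CH(OCH3): pendant –OCH3: C–O–C with sp³ C, no adjacent C=O → ether.
  CH(CH=CH2): pendant –CH=CH2: C=C double bond → alkene.
  CHO: terminal –CHO: carbonyl C bonded to H and C → aldehyde.
Alkene appears at: CH=CH, CH=CH, CH(CH=CH2) → 3.

3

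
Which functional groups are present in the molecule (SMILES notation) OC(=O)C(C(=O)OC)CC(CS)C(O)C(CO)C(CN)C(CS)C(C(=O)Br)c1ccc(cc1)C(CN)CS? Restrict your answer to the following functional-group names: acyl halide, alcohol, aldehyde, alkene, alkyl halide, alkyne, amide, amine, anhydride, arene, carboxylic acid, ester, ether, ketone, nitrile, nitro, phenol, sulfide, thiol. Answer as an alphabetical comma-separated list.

acyl halide, alcohol, amine, arene, carboxylic acid, ester, thiol

–COOH: carbonyl C bonded to –OH and C → carboxylic acid (the –OH is not a separate alcohol).
pendant –COOCH3: carbonyl C bonded to C and –OCH3 → ester.
pendant –CH2SH → thiol.
–OH on an sp³ carbon → alcohol (secondary).
pendant –CH2OH on an sp³ backbone C → alcohol.
pendant –CH2NH2: N on sp³ C, no adjacent C=O → amine.
pendant –CH2SH → thiol.
pendant –C(=O)X: carbonyl C bonded to C and halogen → acyl halide.
para-disubstituted benzene ring → arene.
pendant –CH2NH2: N on sp³ C, no adjacent C=O → amine.
–SH on an sp³ carbon → thiol.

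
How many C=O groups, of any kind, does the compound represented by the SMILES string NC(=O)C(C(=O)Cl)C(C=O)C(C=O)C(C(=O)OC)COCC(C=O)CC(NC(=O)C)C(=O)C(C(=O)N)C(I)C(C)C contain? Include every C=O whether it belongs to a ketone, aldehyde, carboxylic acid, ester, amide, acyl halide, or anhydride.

9

H2NCO: amide, 1 C=O (running total 1).
CH(COCl): acyl halide, 1 C=O (running total 2).
CH(CHO): aldehyde, 1 C=O (running total 3).
CH(CHO): aldehyde, 1 C=O (running total 4).
CH(COOCH3): ester, 1 C=O (running total 5).
CH(CHO): aldehyde, 1 C=O (running total 6).
CH(NHCOCH3): amide, 1 C=O (running total 7).
CO: ketone, 1 C=O (running total 8).
CH(CONH2): amide, 1 C=O (running total 9).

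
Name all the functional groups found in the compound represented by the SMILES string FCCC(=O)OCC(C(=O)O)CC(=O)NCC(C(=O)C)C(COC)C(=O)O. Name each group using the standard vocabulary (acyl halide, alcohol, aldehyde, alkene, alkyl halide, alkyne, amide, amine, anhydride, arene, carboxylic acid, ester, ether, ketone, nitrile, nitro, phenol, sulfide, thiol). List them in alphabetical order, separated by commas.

alkyl halide, amide, carboxylic acid, ester, ether, ketone

halogen on an sp³ carbon → alkyl halide.
–C(=O)–O–C with C on the carbonyl side → ester.
pendant –COOH: carbonyl C bonded to C and –OH → carboxylic acid.
–C(=O)–N– linkage → amide (the N is not an amine).
pendant –COCH3: carbonyl C bonded to two carbons → ketone.
pendant –CH2OCH3: C–O–C linkage → ether.
–COOH: carbonyl C bonded to –OH and C → carboxylic acid (the –OH is not a separate alcohol).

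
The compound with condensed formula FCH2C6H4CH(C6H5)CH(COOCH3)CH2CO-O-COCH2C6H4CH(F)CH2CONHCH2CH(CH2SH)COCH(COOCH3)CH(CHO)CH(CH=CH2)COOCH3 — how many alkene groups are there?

1

halogen on an sp³ carbon → alkyl halide.
para-disubstituted benzene ring → arene.
pendant –C6H5: benzene ring → arene.
pendant –COOCH3: carbonyl C bonded to C and –OCH3 → ester.
two acyl groups sharing one oxygen, –C(=O)–O–C(=O)– → anhydride.
para-disubstituted benzene ring → arene.
halogen on an sp³ carbon → alkyl halide.
–C(=O)–N– linkage → amide (the N is not an amine).
pendant –CH2SH → thiol.
–C(=O)– with carbon on both sides → ketone.
pendant –COOCH3: carbonyl C bonded to C and –OCH3 → ester.
pendant –CHO: carbonyl C bonded to C and H → aldehyde.
pendant –CH=CH2: C=C double bond → alkene.
–C(=O)OCH3: carbonyl C bonded to C and to –OCH3 → ester (not ketone + ether).
Alkene appears at: CH(CH=CH2) → 1.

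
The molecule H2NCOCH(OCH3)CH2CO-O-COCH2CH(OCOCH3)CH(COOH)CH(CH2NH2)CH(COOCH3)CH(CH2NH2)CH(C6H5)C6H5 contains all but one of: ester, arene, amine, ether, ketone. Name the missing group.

ketone

ester: present (CH(OCOCH3) — pendant –OC(=O)CH3: an acyloxy group → ester).
amine: present (CH(CH2NH2) — pendant –CH2NH2: N on sp³ C, no adjacent C=O → amine).
arene: present (CH(C6H5) — pendant –C6H5: benzene ring → arene).
ether: present (CH(OCH3) — pendant –OCH3: C–O–C with sp³ C, no adjacent C=O → ether).
ketone: absent. In each of CH(OCOCH3) and CH(COOCH3), the C=O is bonded to an –O–C group, which defines an ester, not a ketone. In H2NCO, the C=O is bonded to nitrogen, which defines an amide, not a ketone. In CH(COOH), the C=O bears an –OH, making it a carboxylic acid rather than a ketone. In CH2CO-O-COCH2, the two C=O groups share a bridging oxygen, which is an anhydride linkage, not a ketone.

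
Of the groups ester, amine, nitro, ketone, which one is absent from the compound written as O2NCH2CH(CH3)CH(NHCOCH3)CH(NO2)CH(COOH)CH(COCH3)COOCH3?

amine

nitro: present (O2NCH2 — –NO2 on carbon → nitro group).
ester: present (COOCH3 — –C(=O)OCH3: carbonyl C bonded to C and to –OCH3 → ester (not ketone + ether)).
ketone: present (CH(COCH3) — pendant –COCH3: carbonyl C bonded to two carbons → ketone).
amine: absent. In CH(NHCOCH3), the nitrogen is bonded directly to a carbonyl carbon, making it part of an amide, not a free amine.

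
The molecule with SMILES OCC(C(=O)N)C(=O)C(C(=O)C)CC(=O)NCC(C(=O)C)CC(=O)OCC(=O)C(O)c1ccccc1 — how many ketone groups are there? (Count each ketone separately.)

HO– on an sp³ carbon → alcohol.
pendant –CONH2: carbonyl C bonded to C and N → amide.
–C(=O)– with carbon on both sides → ketone.
pendant –COCH3: carbonyl C bonded to two carbons → ketone.
–C(=O)–N– linkage → amide (the N is not an amine).
pendant –COCH3: carbonyl C bonded to two carbons → ketone.
–C(=O)–O–C with C on the carbonyl side → ester.
–C(=O)– with carbon on both sides → ketone.
–OH on an sp³ carbon → alcohol (secondary).
–C6H5 phenyl ring → arene.
Ketone appears at: CO, CH(COCH3), CH(COCH3), CO → 4.

4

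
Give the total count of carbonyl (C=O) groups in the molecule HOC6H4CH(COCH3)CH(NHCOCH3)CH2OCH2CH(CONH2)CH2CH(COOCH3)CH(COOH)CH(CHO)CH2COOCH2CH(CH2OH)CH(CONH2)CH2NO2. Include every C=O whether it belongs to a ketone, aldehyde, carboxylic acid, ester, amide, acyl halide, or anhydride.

CH(COCH3): ketone, 1 C=O (running total 1).
CH(NHCOCH3): amide, 1 C=O (running total 2).
CH(CONH2): amide, 1 C=O (running total 3).
CH(COOCH3): ester, 1 C=O (running total 4).
CH(COOH): carboxylic acid, 1 C=O (running total 5).
CH(CHO): aldehyde, 1 C=O (running total 6).
CH2COOCH2: ester, 1 C=O (running total 7).
CH(CONH2): amide, 1 C=O (running total 8).

8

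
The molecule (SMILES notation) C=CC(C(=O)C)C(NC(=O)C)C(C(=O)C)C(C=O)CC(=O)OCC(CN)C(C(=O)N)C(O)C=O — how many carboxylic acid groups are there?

Taking each segment in turn:
  CH2=CH: C=C double bond → alkene.
  CH(COCH3): pendant –COCH3: carbonyl C bonded to two carbons → ketone.
  CH(NHCOCH3): pendant –NHC(=O)CH3: N bonded to a carbonyl → amide (not amine).
  CH(COCH3): pendant –COCH3: carbonyl C bonded to two carbons → ketone.
  CH(CHO): pendant –CHO: carbonyl C bonded to C and H → aldehyde.
  CH2COOCH2: –C(=O)–O–C with C on the carbonyl side → ester.
  CH(CH2NH2): pendant –CH2NH2: N on sp³ C, no adjacent C=O → amine.
  CH(CONH2): pendant –CONH2: carbonyl C bonded to C and N → amide.
  CH(OH): –OH on an sp³ carbon → alcohol (secondary).
  CHO: terminal –CHO: carbonyl C bonded to H and C → aldehyde.
No segment is a carboxylic acid: CH(NHCOCH3) is amide, not carboxylic acid; CH(CHO) is aldehyde, not carboxylic acid; CH2COOCH2 is ester, not carboxylic acid. → 0.

0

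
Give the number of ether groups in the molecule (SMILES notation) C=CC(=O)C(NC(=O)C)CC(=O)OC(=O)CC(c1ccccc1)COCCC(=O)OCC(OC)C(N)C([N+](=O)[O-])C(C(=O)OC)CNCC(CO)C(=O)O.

2

C=C double bond → alkene.
–C(=O)– with carbon on both sides → ketone.
pendant –NHC(=O)CH3: N bonded to a carbonyl → amide (not amine).
two acyl groups sharing one oxygen, –C(=O)–O–C(=O)– → anhydride.
pendant –C6H5: benzene ring → arene.
C–O–C with sp³ carbons on both sides and no adjacent C=O → ether.
–C(=O)–O–C with C on the carbonyl side → ester.
pendant –OCH3: C–O–C with sp³ C, no adjacent C=O → ether.
–NH2 on an sp³ carbon with no adjacent C=O → amine.
–NO2 on an sp³ carbon → nitro (the N=O is not a carbonyl).
pendant –COOCH3: carbonyl C bonded to C and –OCH3 → ester.
C–N–C with sp³ carbons and no adjacent C=O → amine (secondary).
pendant –CH2OH on an sp³ backbone C → alcohol.
–COOH: carbonyl C bonded to –OH and C → carboxylic acid (the –OH is not a separate alcohol).
Ether appears at: CH2OCH2, CH(OCH3) → 2.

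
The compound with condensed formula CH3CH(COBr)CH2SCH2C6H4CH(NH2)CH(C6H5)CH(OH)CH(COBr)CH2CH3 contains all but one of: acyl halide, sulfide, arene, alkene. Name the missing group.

acyl halide: present (CH(COBr) — pendant –C(=O)X: carbonyl C bonded to C and halogen → acyl halide).
arene: present (C6H4 — para-disubstituted benzene ring → arene).
sulfide: present (CH2SCH2 — C–S–C linkage → sulfide (thioether)).
alkene: absent. In each of C6H4 and CH(C6H5), the C=C units are part of an aromatic ring, which is an arene, not an isolated alkene.

alkene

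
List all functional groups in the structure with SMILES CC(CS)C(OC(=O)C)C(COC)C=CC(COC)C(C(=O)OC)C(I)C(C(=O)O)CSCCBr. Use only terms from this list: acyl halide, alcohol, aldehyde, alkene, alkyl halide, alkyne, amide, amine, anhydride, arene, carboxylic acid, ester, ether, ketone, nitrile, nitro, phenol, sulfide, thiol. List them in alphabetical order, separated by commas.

alkene, alkyl halide, carboxylic acid, ester, ether, sulfide, thiol

Reading the structure from left to right:
  CH(CH2SH): pendant –CH2SH → thiol.
  CH(OCOCH3): pendant –OC(=O)CH3: an acyloxy group → ester.
  CH(CH2OCH3): pendant –CH2OCH3: C–O–C linkage → ether.
  CH=CH: C=C double bond → alkene.
  CH(CH2OCH3): pendant –CH2OCH3: C–O–C linkage → ether.
  CH(COOCH3): pendant –COOCH3: carbonyl C bonded to C and –OCH3 → ester.
  CH(I): halogen on an sp³ carbon → alkyl halide.
  CH(COOH): pendant –COOH: carbonyl C bonded to C and –OH → carboxylic acid.
  CH2SCH2: C–S–C linkage → sulfide (thioether).
  CH2Br: halogen on an sp³ carbon → alkyl halide.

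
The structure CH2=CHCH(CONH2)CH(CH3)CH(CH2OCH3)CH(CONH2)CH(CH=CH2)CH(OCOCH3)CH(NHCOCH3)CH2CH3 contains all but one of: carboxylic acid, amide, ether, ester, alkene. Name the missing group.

carboxylic acid

ether: present (CH(CH2OCH3) — pendant –CH2OCH3: C–O–C linkage → ether).
alkene: present (CH2=CH — C=C double bond → alkene).
ester: present (CH(OCOCH3) — pendant –OC(=O)CH3: an acyloxy group → ester).
amide: present (CH(CONH2) — pendant –CONH2: carbonyl C bonded to C and N → amide).
carboxylic acid: absent. In CH(OCOCH3), the acyl oxygen is bonded to carbon (–O–C), not to H, so this is an ester. In each of CH(CONH2) and CH(NHCOCH3), the carbonyl is bonded to nitrogen, not to –OH; that is an amide.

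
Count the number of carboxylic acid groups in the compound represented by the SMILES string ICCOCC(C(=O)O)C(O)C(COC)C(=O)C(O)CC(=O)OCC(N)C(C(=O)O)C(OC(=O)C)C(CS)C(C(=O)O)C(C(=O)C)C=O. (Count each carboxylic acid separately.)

3

Working along the chain:
  ICH2: halogen on an sp³ carbon → alkyl halide.
  CH2OCH2: C–O–C with sp³ carbons on both sides and no adjacent C=O → ether.
  CH(COOH): pendant –COOH: carbonyl C bonded to C and –OH → carboxylic acid.
  CH(OH): –OH on an sp³ carbon → alcohol (secondary).
  CH(CH2OCH3): pendant –CH2OCH3: C–O–C linkage → ether.
  CO: –C(=O)– with carbon on both sides → ketone.
  CH(OH): –OH on an sp³ carbon → alcohol (secondary).
  CH2COOCH2: –C(=O)–O–C with C on the carbonyl side → ester.
  CH(NH2): –NH2 on an sp³ carbon with no adjacent C=O → amine.
  CH(COOH): pendant –COOH: carbonyl C bonded to C and –OH → carboxylic acid.
  CH(OCOCH3): pendant –OC(=O)CH3: an acyloxy group → ester.
  CH(CH2SH): pendant –CH2SH → thiol.
  CH(COOH): pendant –COOH: carbonyl C bonded to C and –OH → carboxylic acid.
  CH(COCH3): pendant –COCH3: carbonyl C bonded to two carbons → ketone.
  CHO: terminal –CHO: carbonyl C bonded to H and C → aldehyde.
Carboxylic acid appears at: CH(COOH), CH(COOH), CH(COOH) → 3.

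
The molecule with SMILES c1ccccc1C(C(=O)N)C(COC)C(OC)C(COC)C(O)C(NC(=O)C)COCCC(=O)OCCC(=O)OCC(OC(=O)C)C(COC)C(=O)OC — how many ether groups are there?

Working along the chain:
  C6H5: C6H5– phenyl ring → arene.
  CH(CONH2): pendant –CONH2: carbonyl C bonded to C and N → amide.
  CH(CH2OCH3): pendant –CH2OCH3: C–O–C linkage → ether.
  CH(OCH3): pendant –OCH3: C–O–C with sp³ C, no adjacent C=O → ether.
  CH(CH2OCH3): pendant –CH2OCH3: C–O–C linkage → ether.
  CH(OH): –OH on an sp³ carbon → alcohol (secondary).
  CH(NHCOCH3): pendant –NHC(=O)CH3: N bonded to a carbonyl → amide (not amine).
  CH2OCH2: C–O–C with sp³ carbons on both sides and no adjacent C=O → ether.
  CH2COOCH2: –C(=O)–O–C with C on the carbonyl side → ester.
  CH2COOCH2: –C(=O)–O–C with C on the carbonyl side → ester.
  CH(OCOCH3): pendant –OC(=O)CH3: an acyloxy group → ester.
  CH(CH2OCH3): pendant –CH2OCH3: C–O–C linkage → ether.
  COOCH3: –C(=O)OCH3: carbonyl C bonded to C and to –OCH3 → ester (not ketone + ether).
Ether appears at: CH(CH2OCH3), CH(OCH3), CH(CH2OCH3), CH2OCH2, CH(CH2OCH3) → 5.

5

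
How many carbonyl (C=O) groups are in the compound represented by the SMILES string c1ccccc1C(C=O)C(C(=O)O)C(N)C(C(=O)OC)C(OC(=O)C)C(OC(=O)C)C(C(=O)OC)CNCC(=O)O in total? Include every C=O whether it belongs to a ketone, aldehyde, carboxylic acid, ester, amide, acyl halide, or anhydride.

7

CH(CHO): aldehyde, 1 C=O (running total 1).
CH(COOH): carboxylic acid, 1 C=O (running total 2).
CH(COOCH3): ester, 1 C=O (running total 3).
CH(OCOCH3): ester, 1 C=O (running total 4).
CH(OCOCH3): ester, 1 C=O (running total 5).
CH(COOCH3): ester, 1 C=O (running total 6).
COOH: carboxylic acid, 1 C=O (running total 7).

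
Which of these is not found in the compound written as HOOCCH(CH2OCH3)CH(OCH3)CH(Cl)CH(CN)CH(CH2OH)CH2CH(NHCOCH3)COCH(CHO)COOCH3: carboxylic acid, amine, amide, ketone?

amine

amide: present (CH(NHCOCH3) — pendant –NHC(=O)CH3: N bonded to a carbonyl → amide (not amine)).
ketone: present (CO — –C(=O)– with carbon on both sides → ketone).
carboxylic acid: present (HOOC — –COOH: carbonyl C bonded to –OH and C → carboxylic acid (the –OH is not a separate alcohol)).
amine: absent. In CH(NHCOCH3), the nitrogen is bonded directly to a carbonyl carbon, making it part of an amide, not a free amine.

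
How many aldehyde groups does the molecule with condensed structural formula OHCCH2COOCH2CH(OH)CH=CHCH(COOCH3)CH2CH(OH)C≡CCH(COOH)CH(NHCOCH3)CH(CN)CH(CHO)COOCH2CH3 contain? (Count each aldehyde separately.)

terminal –CHO: carbonyl C bonded to H and C → aldehyde.
–C(=O)–O–C with C on the carbonyl side → ester.
–OH on an sp³ carbon → alcohol (secondary).
C=C double bond → alkene.
pendant –COOCH3: carbonyl C bonded to C and –OCH3 → ester.
–OH on an sp³ carbon → alcohol (secondary).
C≡C triple bond → alkyne.
pendant –COOH: carbonyl C bonded to C and –OH → carboxylic acid.
pendant –NHC(=O)CH3: N bonded to a carbonyl → amide (not amine).
pendant –C≡N: nitrile.
pendant –CHO: carbonyl C bonded to C and H → aldehyde.
–C(=O)OCH2CH3: carbonyl C bonded to C and to –OEt → ester.
Aldehyde appears at: OHC, CH(CHO) → 2.

2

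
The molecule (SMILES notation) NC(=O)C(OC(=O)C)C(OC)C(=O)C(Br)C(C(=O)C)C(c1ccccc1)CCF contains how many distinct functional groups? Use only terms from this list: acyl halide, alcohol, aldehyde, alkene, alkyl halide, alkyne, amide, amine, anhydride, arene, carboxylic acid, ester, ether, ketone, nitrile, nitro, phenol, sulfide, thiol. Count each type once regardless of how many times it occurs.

6

–C(=O)NH2: carbonyl C bonded to C and to N → amide (the N is not a separate amine).
pendant –OC(=O)CH3: an acyloxy group → ester.
pendant –OCH3: C–O–C with sp³ C, no adjacent C=O → ether.
–C(=O)– with carbon on both sides → ketone.
halogen on an sp³ carbon → alkyl halide.
pendant –COCH3: carbonyl C bonded to two carbons → ketone.
pendant –C6H5: benzene ring → arene.
halogen on an sp³ carbon → alkyl halide.
Distinct types present: alkyl halide, amide, arene, ester, ether, ketone.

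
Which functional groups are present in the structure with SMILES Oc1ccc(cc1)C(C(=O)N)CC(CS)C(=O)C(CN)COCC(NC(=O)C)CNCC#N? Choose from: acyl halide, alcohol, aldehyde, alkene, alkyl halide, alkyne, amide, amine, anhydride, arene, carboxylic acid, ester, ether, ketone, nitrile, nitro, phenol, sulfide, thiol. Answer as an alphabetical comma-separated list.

amide, amine, arene, ether, ketone, nitrile, phenol, thiol

Working along the chain:
  HOC6H4: –OH attached directly to an aromatic ring → phenol (not alcohol); the ring itself is an arene.
  CH(CONH2): pendant –CONH2: carbonyl C bonded to C and N → amide.
  CH(CH2SH): pendant –CH2SH → thiol.
  CO: –C(=O)– with carbon on both sides → ketone.
  CH(CH2NH2): pendant –CH2NH2: N on sp³ C, no adjacent C=O → amine.
  CH2OCH2: C–O–C with sp³ carbons on both sides and no adjacent C=O → ether.
  CH(NHCOCH3): pendant –NHC(=O)CH3: N bonded to a carbonyl → amide (not amine).
  CH2NHCH2: C–N–C with sp³ carbons and no adjacent C=O → amine (secondary).
  CN: –C≡N: carbon triple-bonded to nitrogen → nitrile.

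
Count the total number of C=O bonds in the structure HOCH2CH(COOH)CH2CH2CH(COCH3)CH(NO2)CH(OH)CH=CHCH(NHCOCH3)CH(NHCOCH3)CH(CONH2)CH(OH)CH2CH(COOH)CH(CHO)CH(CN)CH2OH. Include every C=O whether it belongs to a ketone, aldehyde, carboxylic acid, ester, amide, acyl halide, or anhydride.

CH(COOH): carboxylic acid, 1 C=O (running total 1).
CH(COCH3): ketone, 1 C=O (running total 2).
CH(NHCOCH3): amide, 1 C=O (running total 3).
CH(NHCOCH3): amide, 1 C=O (running total 4).
CH(CONH2): amide, 1 C=O (running total 5).
CH(COOH): carboxylic acid, 1 C=O (running total 6).
CH(CHO): aldehyde, 1 C=O (running total 7).

7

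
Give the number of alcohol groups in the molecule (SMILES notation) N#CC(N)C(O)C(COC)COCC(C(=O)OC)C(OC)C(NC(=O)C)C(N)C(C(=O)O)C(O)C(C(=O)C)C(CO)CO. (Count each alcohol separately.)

4

N≡C–: carbon triple-bonded to nitrogen → nitrile.
–NH2 on an sp³ carbon with no adjacent C=O → amine.
–OH on an sp³ carbon → alcohol (secondary).
pendant –CH2OCH3: C–O–C linkage → ether.
C–O–C with sp³ carbons on both sides and no adjacent C=O → ether.
pendant –COOCH3: carbonyl C bonded to C and –OCH3 → ester.
pendant –OCH3: C–O–C with sp³ C, no adjacent C=O → ether.
pendant –NHC(=O)CH3: N bonded to a carbonyl → amide (not amine).
–NH2 on an sp³ carbon with no adjacent C=O → amine.
pendant –COOH: carbonyl C bonded to C and –OH → carboxylic acid.
–OH on an sp³ carbon → alcohol (secondary).
pendant –COCH3: carbonyl C bonded to two carbons → ketone.
pendant –CH2OH on an sp³ backbone C → alcohol.
–OH on an sp³ carbon → alcohol.
Alcohol appears at: CH(OH), CH(OH), CH(CH2OH), CH2OH → 4.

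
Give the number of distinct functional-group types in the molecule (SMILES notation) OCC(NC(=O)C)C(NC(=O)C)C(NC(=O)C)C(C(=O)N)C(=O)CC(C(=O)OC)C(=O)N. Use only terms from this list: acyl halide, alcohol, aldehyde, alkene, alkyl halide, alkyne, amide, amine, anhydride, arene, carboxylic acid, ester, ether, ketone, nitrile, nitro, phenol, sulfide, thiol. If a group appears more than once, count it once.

4

HO– on an sp³ carbon → alcohol.
pendant –NHC(=O)CH3: N bonded to a carbonyl → amide (not amine).
pendant –NHC(=O)CH3: N bonded to a carbonyl → amide (not amine).
pendant –NHC(=O)CH3: N bonded to a carbonyl → amide (not amine).
pendant –CONH2: carbonyl C bonded to C and N → amide.
–C(=O)– with carbon on both sides → ketone.
pendant –COOCH3: carbonyl C bonded to C and –OCH3 → ester.
–C(=O)NH2: carbonyl C bonded to C and to N → amide (the N is not a separate amine).
Distinct types present: alcohol, amide, ester, ketone.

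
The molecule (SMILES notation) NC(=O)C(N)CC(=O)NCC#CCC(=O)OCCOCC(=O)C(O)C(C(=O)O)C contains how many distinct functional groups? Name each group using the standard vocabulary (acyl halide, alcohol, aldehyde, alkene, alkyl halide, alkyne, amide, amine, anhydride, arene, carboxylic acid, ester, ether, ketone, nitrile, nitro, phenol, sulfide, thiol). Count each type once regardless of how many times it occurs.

8

Working along the chain:
  H2NCO: –C(=O)NH2: carbonyl C bonded to C and to N → amide (the N is not a separate amine).
  CH(NH2): –NH2 on an sp³ carbon with no adjacent C=O → amine.
  CH2CONHCH2: –C(=O)–N– linkage → amide (the N is not an amine).
  C≡C: C≡C triple bond → alkyne.
  CH2COOCH2: –C(=O)–O–C with C on the carbonyl side → ester.
  CH2OCH2: C–O–C with sp³ carbons on both sides and no adjacent C=O → ether.
  CO: –C(=O)– with carbon on both sides → ketone.
  CH(OH): –OH on an sp³ carbon → alcohol (secondary).
  CH(COOH): pendant –COOH: carbonyl C bonded to C and –OH → carboxylic acid.
Distinct types present: alcohol, alkyne, amide, amine, carboxylic acid, ester, ether, ketone.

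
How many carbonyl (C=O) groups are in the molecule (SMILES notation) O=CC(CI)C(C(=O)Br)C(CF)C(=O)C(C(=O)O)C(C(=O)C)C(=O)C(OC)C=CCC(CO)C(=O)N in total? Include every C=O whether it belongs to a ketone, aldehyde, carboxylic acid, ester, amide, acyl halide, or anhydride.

7

OHC: aldehyde, 1 C=O (running total 1).
CH(COBr): acyl halide, 1 C=O (running total 2).
CO: ketone, 1 C=O (running total 3).
CH(COOH): carboxylic acid, 1 C=O (running total 4).
CH(COCH3): ketone, 1 C=O (running total 5).
CO: ketone, 1 C=O (running total 6).
CONH2: amide, 1 C=O (running total 7).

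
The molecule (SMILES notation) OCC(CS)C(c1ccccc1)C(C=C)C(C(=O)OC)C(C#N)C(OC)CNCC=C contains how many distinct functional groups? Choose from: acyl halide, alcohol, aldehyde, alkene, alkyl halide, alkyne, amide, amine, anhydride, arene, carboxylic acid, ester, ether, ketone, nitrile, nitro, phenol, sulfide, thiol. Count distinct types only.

Taking each segment in turn:
  HOCH2: HO– on an sp³ carbon → alcohol.
  CH(CH2SH): pendant –CH2SH → thiol.
  CH(C6H5): pendant –C6H5: benzene ring → arene.
  CH(CH=CH2): pendant –CH=CH2: C=C double bond → alkene.
  CH(COOCH3): pendant –COOCH3: carbonyl C bonded to C and –OCH3 → ester.
  CH(CN): pendant –C≡N: nitrile.
  CH(OCH3): pendant –OCH3: C–O–C with sp³ C, no adjacent C=O → ether.
  CH2NHCH2: C–N–C with sp³ carbons and no adjacent C=O → amine (secondary).
  CH=CH2: C=C double bond → alkene.
Distinct types present: alcohol, alkene, amine, arene, ester, ether, nitrile, thiol.

8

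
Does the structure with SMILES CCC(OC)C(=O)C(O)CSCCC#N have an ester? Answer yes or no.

Reading the structure from left to right:
  CH(OCH3): pendant –OCH3: C–O–C with sp³ C, no adjacent C=O → ether.
  CO: –C(=O)– with carbon on both sides → ketone.
  CH(OH): –OH on an sp³ carbon → alcohol (secondary).
  CH2SCH2: C–S–C linkage → sulfide (thioether).
  CN: –C≡N: carbon triple-bonded to nitrogen → nitrile.
The groups actually present are: alcohol, ether, ketone, nitrile, sulfide.

no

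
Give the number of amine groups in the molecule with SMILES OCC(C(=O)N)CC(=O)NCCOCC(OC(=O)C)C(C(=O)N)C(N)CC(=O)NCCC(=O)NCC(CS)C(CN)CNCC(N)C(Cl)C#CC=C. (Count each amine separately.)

4

HO– on an sp³ carbon → alcohol.
pendant –CONH2: carbonyl C bonded to C and N → amide.
–C(=O)–N– linkage → amide (the N is not an amine).
C–O–C with sp³ carbons on both sides and no adjacent C=O → ether.
pendant –OC(=O)CH3: an acyloxy group → ester.
pendant –CONH2: carbonyl C bonded to C and N → amide.
–NH2 on an sp³ carbon with no adjacent C=O → amine.
–C(=O)–N– linkage → amide (the N is not an amine).
–C(=O)–N– linkage → amide (the N is not an amine).
pendant –CH2SH → thiol.
pendant –CH2NH2: N on sp³ C, no adjacent C=O → amine.
C–N–C with sp³ carbons and no adjacent C=O → amine (secondary).
–NH2 on an sp³ carbon with no adjacent C=O → amine.
halogen on an sp³ carbon → alkyl halide.
C≡C triple bond → alkyne.
C=C double bond → alkene.
Amine appears at: CH(NH2), CH(CH2NH2), CH2NHCH2, CH(NH2) → 4.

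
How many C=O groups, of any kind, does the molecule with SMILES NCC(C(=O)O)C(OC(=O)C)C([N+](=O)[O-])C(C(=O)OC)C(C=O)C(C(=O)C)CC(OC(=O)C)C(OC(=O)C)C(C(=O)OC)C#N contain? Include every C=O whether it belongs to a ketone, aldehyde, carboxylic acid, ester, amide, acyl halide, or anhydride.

CH(COOH): carboxylic acid, 1 C=O (running total 1).
CH(OCOCH3): ester, 1 C=O (running total 2).
CH(COOCH3): ester, 1 C=O (running total 3).
CH(CHO): aldehyde, 1 C=O (running total 4).
CH(COCH3): ketone, 1 C=O (running total 5).
CH(OCOCH3): ester, 1 C=O (running total 6).
CH(OCOCH3): ester, 1 C=O (running total 7).
CH(COOCH3): ester, 1 C=O (running total 8).

8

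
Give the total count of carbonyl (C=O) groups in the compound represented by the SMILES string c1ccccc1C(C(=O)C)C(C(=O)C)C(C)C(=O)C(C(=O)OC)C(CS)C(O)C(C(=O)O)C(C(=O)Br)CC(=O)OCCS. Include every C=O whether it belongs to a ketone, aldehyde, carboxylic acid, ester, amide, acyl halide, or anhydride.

CH(COCH3): ketone, 1 C=O (running total 1).
CH(COCH3): ketone, 1 C=O (running total 2).
CO: ketone, 1 C=O (running total 3).
CH(COOCH3): ester, 1 C=O (running total 4).
CH(COOH): carboxylic acid, 1 C=O (running total 5).
CH(COBr): acyl halide, 1 C=O (running total 6).
CH2COOCH2: ester, 1 C=O (running total 7).

7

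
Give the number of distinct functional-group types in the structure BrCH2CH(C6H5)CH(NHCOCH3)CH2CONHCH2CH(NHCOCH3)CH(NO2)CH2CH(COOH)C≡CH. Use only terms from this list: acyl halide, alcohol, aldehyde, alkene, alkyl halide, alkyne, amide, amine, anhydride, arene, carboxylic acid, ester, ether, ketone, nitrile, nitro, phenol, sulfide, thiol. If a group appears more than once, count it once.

6

halogen on an sp³ carbon → alkyl halide.
pendant –C6H5: benzene ring → arene.
pendant –NHC(=O)CH3: N bonded to a carbonyl → amide (not amine).
–C(=O)–N– linkage → amide (the N is not an amine).
pendant –NHC(=O)CH3: N bonded to a carbonyl → amide (not amine).
–NO2 on an sp³ carbon → nitro (the N=O is not a carbonyl).
pendant –COOH: carbonyl C bonded to C and –OH → carboxylic acid.
C≡C triple bond → alkyne.
Distinct types present: alkyl halide, alkyne, amide, arene, carboxylic acid, nitro.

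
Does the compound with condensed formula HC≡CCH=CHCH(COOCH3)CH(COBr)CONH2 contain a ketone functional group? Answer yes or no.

Working along the chain:
  HC≡C: C≡C triple bond → alkyne.
  CH=CH: C=C double bond → alkene.
  CH(COOCH3): pendant –COOCH3: carbonyl C bonded to C and –OCH3 → ester.
  CH(COBr): pendant –C(=O)X: carbonyl C bonded to C and halogen → acyl halide.
  CONH2: –C(=O)NH2: carbonyl C bonded to C and to N → amide (the N is not a separate amine).
In CH(COOCH3), the C=O is bonded to an –O–C group, which defines an ester, not a ketone. In CONH2, the C=O is bonded to nitrogen, which defines an amide, not a ketone. In CH(COBr), the C=O is bonded to a halogen, which defines an acyl halide, not a ketone.
The groups actually present are: acyl halide, alkene, alkyne, amide, ester.

no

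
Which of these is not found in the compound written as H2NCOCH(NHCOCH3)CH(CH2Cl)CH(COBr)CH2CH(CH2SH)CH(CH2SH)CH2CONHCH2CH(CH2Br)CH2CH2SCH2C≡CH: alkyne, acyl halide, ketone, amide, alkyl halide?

acyl halide: present (CH(COBr) — pendant –C(=O)X: carbonyl C bonded to C and halogen → acyl halide).
amide: present (H2NCO — –C(=O)NH2: carbonyl C bonded to C and to N → amide (the N is not a separate amine)).
alkyl halide: present (CH(CH2Cl) — pendant –CH2X: halogen on sp³ carbon → alkyl halide).
alkyne: present (C≡CH — C≡C triple bond → alkyne).
ketone: absent. In each of H2NCO, CH(NHCOCH3) and CH2CONHCH2, the C=O is bonded to nitrogen, which defines an amide, not a ketone. In CH(COBr), the C=O is bonded to a halogen, which defines an acyl halide, not a ketone.

ketone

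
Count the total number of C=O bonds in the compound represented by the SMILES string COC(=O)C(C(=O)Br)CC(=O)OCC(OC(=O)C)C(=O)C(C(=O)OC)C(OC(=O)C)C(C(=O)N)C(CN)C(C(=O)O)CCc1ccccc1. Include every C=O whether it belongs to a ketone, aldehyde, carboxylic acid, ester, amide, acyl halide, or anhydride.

9

CH3OOC: ester, 1 C=O (running total 1).
CH(COBr): acyl halide, 1 C=O (running total 2).
CH2COOCH2: ester, 1 C=O (running total 3).
CH(OCOCH3): ester, 1 C=O (running total 4).
CO: ketone, 1 C=O (running total 5).
CH(COOCH3): ester, 1 C=O (running total 6).
CH(OCOCH3): ester, 1 C=O (running total 7).
CH(CONH2): amide, 1 C=O (running total 8).
CH(COOH): carboxylic acid, 1 C=O (running total 9).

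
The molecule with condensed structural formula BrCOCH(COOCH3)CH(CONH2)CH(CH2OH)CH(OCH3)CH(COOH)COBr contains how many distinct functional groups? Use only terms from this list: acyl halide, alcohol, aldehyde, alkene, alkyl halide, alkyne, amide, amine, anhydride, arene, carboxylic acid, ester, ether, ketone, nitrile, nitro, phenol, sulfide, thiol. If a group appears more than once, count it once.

6

–C(=O)Br: carbonyl C bonded to C and to a halogen → acyl halide (not alkyl halide).
pendant –COOCH3: carbonyl C bonded to C and –OCH3 → ester.
pendant –CONH2: carbonyl C bonded to C and N → amide.
pendant –CH2OH on an sp³ backbone C → alcohol.
pendant –OCH3: C–O–C with sp³ C, no adjacent C=O → ether.
pendant –COOH: carbonyl C bonded to C and –OH → carboxylic acid.
–C(=O)Br: carbonyl C bonded to C and to a halogen → acyl halide (not alkyl halide).
Distinct types present: acyl halide, alcohol, amide, carboxylic acid, ester, ether.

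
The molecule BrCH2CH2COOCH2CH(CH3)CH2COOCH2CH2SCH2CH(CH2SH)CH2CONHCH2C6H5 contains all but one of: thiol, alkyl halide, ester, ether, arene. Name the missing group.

ether

arene: present (C6H5 — –C6H5 phenyl ring → arene).
alkyl halide: present (BrCH2 — halogen on an sp³ carbon → alkyl halide).
thiol: present (CH(CH2SH) — pendant –CH2SH → thiol).
ester: present (CH2COOCH2 — –C(=O)–O–C with C on the carbonyl side → ester).
ether: absent. In CH2COOCH2, the C–O–C oxygen is adjacent to a C=O, so it belongs to an ester, not an ether.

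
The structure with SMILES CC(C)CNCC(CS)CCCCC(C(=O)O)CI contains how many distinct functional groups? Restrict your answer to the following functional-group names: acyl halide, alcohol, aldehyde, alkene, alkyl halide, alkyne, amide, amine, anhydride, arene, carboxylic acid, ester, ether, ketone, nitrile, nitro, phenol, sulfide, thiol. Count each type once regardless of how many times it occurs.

4

C–N–C with sp³ carbons and no adjacent C=O → amine (secondary).
pendant –CH2SH → thiol.
pendant –COOH: carbonyl C bonded to C and –OH → carboxylic acid.
halogen on an sp³ carbon → alkyl halide.
Distinct types present: alkyl halide, amine, carboxylic acid, thiol.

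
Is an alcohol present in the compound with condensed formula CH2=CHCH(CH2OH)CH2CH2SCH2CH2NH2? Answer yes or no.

Taking each segment in turn:
  CH2=CH: C=C double bond → alkene.
  CH(CH2OH): pendant –CH2OH on an sp³ backbone C → alcohol.
  CH2SCH2: C–S–C linkage → sulfide (thioether).
  CH2NH2: –NH2 on an sp³ carbon with no adjacent C=O → amine.
The CH(CH2OH) segment supplies the alcohol: pendant –CH2OH on an sp³ backbone C → alcohol.

yes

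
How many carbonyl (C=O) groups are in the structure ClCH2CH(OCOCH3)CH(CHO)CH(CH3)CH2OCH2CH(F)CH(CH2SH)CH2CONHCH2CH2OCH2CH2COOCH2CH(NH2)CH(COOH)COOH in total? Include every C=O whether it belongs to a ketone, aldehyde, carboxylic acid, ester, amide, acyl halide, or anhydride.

6

CH(OCOCH3): ester, 1 C=O (running total 1).
CH(CHO): aldehyde, 1 C=O (running total 2).
CH2CONHCH2: amide, 1 C=O (running total 3).
CH2COOCH2: ester, 1 C=O (running total 4).
CH(COOH): carboxylic acid, 1 C=O (running total 5).
COOH: carboxylic acid, 1 C=O (running total 6).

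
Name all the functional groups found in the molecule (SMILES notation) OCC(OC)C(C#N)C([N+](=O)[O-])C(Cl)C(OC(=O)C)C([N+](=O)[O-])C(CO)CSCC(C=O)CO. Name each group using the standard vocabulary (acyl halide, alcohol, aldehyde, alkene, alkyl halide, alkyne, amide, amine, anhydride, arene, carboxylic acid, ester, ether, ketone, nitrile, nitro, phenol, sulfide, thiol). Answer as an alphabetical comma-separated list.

HO– on an sp³ carbon → alcohol.
pendant –OCH3: C–O–C with sp³ C, no adjacent C=O → ether.
pendant –C≡N: nitrile.
–NO2 on an sp³ carbon → nitro (the N=O is not a carbonyl).
halogen on an sp³ carbon → alkyl halide.
pendant –OC(=O)CH3: an acyloxy group → ester.
–NO2 on an sp³ carbon → nitro (the N=O is not a carbonyl).
pendant –CH2OH on an sp³ backbone C → alcohol.
C–S–C linkage → sulfide (thioether).
pendant –CHO: carbonyl C bonded to C and H → aldehyde.
–OH on an sp³ carbon → alcohol.

alcohol, aldehyde, alkyl halide, ester, ether, nitrile, nitro, sulfide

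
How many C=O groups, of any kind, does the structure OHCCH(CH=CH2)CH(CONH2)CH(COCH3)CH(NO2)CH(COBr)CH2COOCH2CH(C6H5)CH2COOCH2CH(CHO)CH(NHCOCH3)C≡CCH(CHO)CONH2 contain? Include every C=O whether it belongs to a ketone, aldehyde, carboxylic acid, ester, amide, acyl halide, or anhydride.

OHC: aldehyde, 1 C=O (running total 1).
CH(CONH2): amide, 1 C=O (running total 2).
CH(COCH3): ketone, 1 C=O (running total 3).
CH(COBr): acyl halide, 1 C=O (running total 4).
CH2COOCH2: ester, 1 C=O (running total 5).
CH2COOCH2: ester, 1 C=O (running total 6).
CH(CHO): aldehyde, 1 C=O (running total 7).
CH(NHCOCH3): amide, 1 C=O (running total 8).
CH(CHO): aldehyde, 1 C=O (running total 9).
CONH2: amide, 1 C=O (running total 10).

10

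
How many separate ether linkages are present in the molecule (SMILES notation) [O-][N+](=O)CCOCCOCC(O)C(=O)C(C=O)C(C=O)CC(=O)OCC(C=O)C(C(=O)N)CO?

2

Reading the structure from left to right:
  O2NCH2: –NO2 on carbon → nitro group.
  CH2OCH2: C–O–C with sp³ carbons on both sides and no adjacent C=O → ether.
  CH2OCH2: C–O–C with sp³ carbons on both sides and no adjacent C=O → ether.
  CH(OH): –OH on an sp³ carbon → alcohol (secondary).
  CO: –C(=O)– with carbon on both sides → ketone.
  CH(CHO): pendant –CHO: carbonyl C bonded to C and H → aldehyde.
  CH(CHO): pendant –CHO: carbonyl C bonded to C and H → aldehyde.
  CH2COOCH2: –C(=O)–O–C with C on the carbonyl side → ester.
  CH(CHO): pendant –CHO: carbonyl C bonded to C and H → aldehyde.
  CH(CONH2): pendant –CONH2: carbonyl C bonded to C and N → amide.
  CH2OH: –OH on an sp³ carbon → alcohol.
Ether appears at: CH2OCH2, CH2OCH2 → 2.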